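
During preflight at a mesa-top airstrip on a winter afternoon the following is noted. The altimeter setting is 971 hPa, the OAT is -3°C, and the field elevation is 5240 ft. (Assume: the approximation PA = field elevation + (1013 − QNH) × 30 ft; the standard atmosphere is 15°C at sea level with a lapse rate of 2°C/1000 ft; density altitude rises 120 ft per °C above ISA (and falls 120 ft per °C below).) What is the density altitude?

5900 ft

Pressure altitude = 5240 + (1013 − 971) × 30 = 5240 + (+1260) = 6500 ft.
ISA temperature at 6500 ft = 15 − 2 × (6500/1000) = 2°C.
ISA deviation = -3 − 2 = -5°C.
Density altitude = 6500 + 120 × (-5) = 5900 ft.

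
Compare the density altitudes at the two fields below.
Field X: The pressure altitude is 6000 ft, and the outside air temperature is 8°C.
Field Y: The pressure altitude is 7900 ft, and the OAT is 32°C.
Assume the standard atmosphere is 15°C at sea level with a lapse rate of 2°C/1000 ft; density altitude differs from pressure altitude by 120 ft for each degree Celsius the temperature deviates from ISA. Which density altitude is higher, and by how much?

Field Y by 5236 ft

Field X: ISA temp = 3°C, deviation +5°C, DA = 6000 + 120 × 5 = 6600 ft.
Field Y: ISA temp = -0.8°C, deviation +32.8°C, DA = 7900 + 120 × 32.8 = 11836 ft.
Field Y is higher by 11836 − 6600 = 5236 ft.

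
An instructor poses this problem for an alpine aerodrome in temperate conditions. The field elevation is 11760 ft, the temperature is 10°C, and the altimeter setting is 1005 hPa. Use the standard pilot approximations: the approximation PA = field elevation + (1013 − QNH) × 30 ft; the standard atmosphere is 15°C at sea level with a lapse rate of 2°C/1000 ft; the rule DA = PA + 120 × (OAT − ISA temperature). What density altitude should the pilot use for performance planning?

Pressure altitude = 11760 + (1013 − 1005) × 30 = 11760 + (+240) = 12000 ft.
ISA temperature at 12000 ft = 15 − 2 × (12000/1000) = -9°C.
ISA deviation = 10 − (-9) = +19°C.
Density altitude = 12000 + 120 × (19) = 14280 ft.

14280 ft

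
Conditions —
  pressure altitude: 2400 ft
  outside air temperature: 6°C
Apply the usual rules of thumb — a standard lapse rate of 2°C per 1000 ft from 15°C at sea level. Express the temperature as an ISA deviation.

ISA-4.2°C

ISA temperature at 2400 ft = 15 − 2 × (2400/1000) = 10.2°C.
Deviation = OAT − ISA = 6 − 10.2 = -4.2°C.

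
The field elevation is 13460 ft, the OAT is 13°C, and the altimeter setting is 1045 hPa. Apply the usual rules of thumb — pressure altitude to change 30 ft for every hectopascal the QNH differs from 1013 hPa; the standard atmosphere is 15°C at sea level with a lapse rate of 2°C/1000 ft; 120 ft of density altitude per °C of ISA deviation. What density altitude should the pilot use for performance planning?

Pressure altitude = 13460 + (1013 − 1045) × 30 = 13460 + (-960) = 12500 ft.
ISA temperature at 12500 ft = 15 − 2 × (12500/1000) = -10°C.
ISA deviation = 13 − (-10) = +23°C.
Density altitude = 12500 + 120 × (23) = 15260 ft.

15260 ft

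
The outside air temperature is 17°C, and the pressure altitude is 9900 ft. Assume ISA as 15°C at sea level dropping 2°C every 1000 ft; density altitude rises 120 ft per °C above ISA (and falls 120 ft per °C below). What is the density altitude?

12516 ft

ISA temperature at 9900 ft = 15 − 2 × (9900/1000) = -4.8°C.
ISA deviation = 17 − (-4.8) = +21.8°C.
Density altitude = 9900 + 120 × (21.8) = 9900 + (+2616) = 12516 ft.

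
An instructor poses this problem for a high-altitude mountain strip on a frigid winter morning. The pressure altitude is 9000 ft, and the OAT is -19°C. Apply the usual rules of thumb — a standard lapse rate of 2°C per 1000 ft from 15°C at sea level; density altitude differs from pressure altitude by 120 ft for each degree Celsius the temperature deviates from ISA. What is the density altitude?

7080 ft

ISA temperature at 9000 ft = 15 − 2 × (9000/1000) = -3°C.
ISA deviation = -19 − (-3) = -16°C.
Density altitude = 9000 + 120 × (-16) = 9000 + (-1920) = 7080 ft.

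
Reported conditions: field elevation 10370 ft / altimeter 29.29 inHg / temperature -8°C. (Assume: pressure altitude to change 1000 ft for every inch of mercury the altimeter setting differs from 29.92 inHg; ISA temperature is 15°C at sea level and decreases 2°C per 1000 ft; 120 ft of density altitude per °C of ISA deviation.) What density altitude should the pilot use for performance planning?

10880 ft

Pressure altitude = 10370 + (29.92 − 29.29) × 1000 = 10370 + (+630) = 11000 ft.
ISA temperature at 11000 ft = 15 − 2 × (11000/1000) = -7°C.
ISA deviation = -8 − (-7) = -1°C.
Density altitude = 11000 + 120 × (-1) = 10880 ft.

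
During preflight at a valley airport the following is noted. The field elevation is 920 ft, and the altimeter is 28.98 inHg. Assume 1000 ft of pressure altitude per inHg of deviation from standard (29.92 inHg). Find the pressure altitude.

Pressure correction = (29.92 − 28.98) × 1000 = +940 ft.
Pressure altitude = 920 + (+940) = 1860 ft.

1860 ft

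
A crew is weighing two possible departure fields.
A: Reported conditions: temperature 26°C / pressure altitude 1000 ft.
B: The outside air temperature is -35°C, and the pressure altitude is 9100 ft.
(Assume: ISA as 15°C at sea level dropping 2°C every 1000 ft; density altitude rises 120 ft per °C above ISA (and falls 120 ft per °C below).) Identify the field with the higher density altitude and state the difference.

B by 2724 ft

A: ISA temp = 13°C, deviation +13°C, DA = 1000 + 120 × 13 = 2560 ft.
B: ISA temp = -3.2°C, deviation -31.8°C, DA = 9100 + 120 × (-31.8) = 5284 ft.
B is higher by 5284 − 2560 = 2724 ft.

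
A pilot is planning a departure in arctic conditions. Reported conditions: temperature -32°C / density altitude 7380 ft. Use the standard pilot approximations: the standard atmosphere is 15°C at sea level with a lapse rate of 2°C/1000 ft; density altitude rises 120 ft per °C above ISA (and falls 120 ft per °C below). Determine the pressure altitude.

DA = PA + 120 × (OAT − (15 − 2·PA/1000)) = PA + 120·OAT − 1800 + 0.24·PA = 1.24·PA + 120·OAT − 1800.
So 1.24·PA = 7380 − 120 × (-32) + 1800 = 13020.
PA = 13020 / 1.24 = 10500 ft.

10500 ft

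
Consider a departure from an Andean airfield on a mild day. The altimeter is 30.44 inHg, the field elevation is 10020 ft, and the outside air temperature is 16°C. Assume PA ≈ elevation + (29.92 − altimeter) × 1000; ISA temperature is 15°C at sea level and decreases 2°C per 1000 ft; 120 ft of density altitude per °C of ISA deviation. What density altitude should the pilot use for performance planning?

11900 ft

Pressure altitude = 10020 + (29.92 − 30.44) × 1000 = 10020 + (-520) = 9500 ft.
ISA temperature at 9500 ft = 15 − 2 × (9500/1000) = -4°C.
ISA deviation = 16 − (-4) = +20°C.
Density altitude = 9500 + 120 × (20) = 11900 ft.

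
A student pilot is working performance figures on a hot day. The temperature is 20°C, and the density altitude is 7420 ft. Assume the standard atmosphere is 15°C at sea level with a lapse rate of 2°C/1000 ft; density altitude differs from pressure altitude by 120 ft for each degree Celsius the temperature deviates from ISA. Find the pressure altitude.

DA = PA + 120 × (OAT − (15 − 2·PA/1000)) = PA + 120·OAT − 1800 + 0.24·PA = 1.24·PA + 120·OAT − 1800.
So 1.24·PA = 7420 − 120 × 20 + 1800 = 6820.
PA = 6820 / 1.24 = 5500 ft.

5500 ft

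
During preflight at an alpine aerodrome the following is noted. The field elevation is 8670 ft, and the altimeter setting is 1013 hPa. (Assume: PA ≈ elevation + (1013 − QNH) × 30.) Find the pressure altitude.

Pressure correction = (1013 − 1013) × 30 = 0 ft.
Pressure altitude = 8670 + (0) = 8670 ft.

8670 ft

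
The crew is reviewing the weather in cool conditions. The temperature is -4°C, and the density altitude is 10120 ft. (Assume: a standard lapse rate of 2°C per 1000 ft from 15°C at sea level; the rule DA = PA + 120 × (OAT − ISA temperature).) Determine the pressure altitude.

DA = PA + 120 × (OAT − (15 − 2·PA/1000)) = PA + 120·OAT − 1800 + 0.24·PA = 1.24·PA + 120·OAT − 1800.
So 1.24·PA = 10120 − 120 × (-4) + 1800 = 12400.
PA = 12400 / 1.24 = 10000 ft.

10000 ft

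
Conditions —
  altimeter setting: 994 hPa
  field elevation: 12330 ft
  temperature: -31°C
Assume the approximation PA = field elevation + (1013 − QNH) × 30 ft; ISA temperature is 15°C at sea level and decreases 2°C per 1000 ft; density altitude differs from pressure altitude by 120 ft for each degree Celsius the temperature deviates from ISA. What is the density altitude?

10476 ft

Pressure altitude = 12330 + (1013 − 994) × 30 = 12330 + (+570) = 12900 ft.
ISA temperature at 12900 ft = 15 − 2 × (12900/1000) = -10.8°C.
ISA deviation = -31 − (-10.8) = -20.2°C.
Density altitude = 12900 + 120 × (-20.2) = 10476 ft.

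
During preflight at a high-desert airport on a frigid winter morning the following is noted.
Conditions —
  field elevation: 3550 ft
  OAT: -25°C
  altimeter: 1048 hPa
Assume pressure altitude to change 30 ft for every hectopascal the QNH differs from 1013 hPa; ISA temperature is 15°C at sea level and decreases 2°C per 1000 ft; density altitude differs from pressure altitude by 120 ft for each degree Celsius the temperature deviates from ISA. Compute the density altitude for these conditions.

-1700 ft

Pressure altitude = 3550 + (1013 − 1048) × 30 = 3550 + (-1050) = 2500 ft.
ISA temperature at 2500 ft = 15 − 2 × (2500/1000) = 10°C.
ISA deviation = -25 − 10 = -35°C.
Density altitude = 2500 + 120 × (-35) = -1700 ft.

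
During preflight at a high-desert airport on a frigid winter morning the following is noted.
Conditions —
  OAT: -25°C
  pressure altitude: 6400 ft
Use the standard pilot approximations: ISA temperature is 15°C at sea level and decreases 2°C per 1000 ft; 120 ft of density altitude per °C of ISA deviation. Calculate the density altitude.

3136 ft

ISA temperature at 6400 ft = 15 − 2 × (6400/1000) = 2.2°C.
ISA deviation = -25 − 2.2 = -27.2°C.
Density altitude = 6400 + 120 × (-27.2) = 6400 + (-3264) = 3136 ft.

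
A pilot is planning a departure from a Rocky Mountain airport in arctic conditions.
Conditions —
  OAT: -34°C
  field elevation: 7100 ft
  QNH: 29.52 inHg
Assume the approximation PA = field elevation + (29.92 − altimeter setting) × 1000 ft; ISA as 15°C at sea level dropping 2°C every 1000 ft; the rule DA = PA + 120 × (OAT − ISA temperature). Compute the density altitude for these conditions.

Pressure altitude = 7100 + (29.92 − 29.52) × 1000 = 7100 + (+400) = 7500 ft.
ISA temperature at 7500 ft = 15 − 2 × (7500/1000) = 0°C.
ISA deviation = -34 − 0 = -34°C.
Density altitude = 7500 + 120 × (-34) = 3420 ft.

3420 ft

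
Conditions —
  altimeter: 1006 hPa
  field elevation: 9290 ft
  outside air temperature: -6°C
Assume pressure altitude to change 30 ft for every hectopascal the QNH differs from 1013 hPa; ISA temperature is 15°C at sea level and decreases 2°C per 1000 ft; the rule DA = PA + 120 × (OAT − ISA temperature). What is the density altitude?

9260 ft

Pressure altitude = 9290 + (1013 − 1006) × 30 = 9290 + (+210) = 9500 ft.
ISA temperature at 9500 ft = 15 − 2 × (9500/1000) = -4°C.
ISA deviation = -6 − (-4) = -2°C.
Density altitude = 9500 + 120 × (-2) = 9260 ft.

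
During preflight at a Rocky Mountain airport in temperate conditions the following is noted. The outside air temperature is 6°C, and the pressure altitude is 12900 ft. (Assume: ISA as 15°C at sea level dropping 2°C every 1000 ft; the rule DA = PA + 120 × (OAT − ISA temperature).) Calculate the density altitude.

ISA temperature at 12900 ft = 15 − 2 × (12900/1000) = -10.8°C.
ISA deviation = 6 − (-10.8) = +16.8°C.
Density altitude = 12900 + 120 × (16.8) = 12900 + (+2016) = 14916 ft.

14916 ft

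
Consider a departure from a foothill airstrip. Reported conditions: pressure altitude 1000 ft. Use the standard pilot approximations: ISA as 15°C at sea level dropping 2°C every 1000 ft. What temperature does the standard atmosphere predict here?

ISA temperature = 15 − 2 × (1000/1000) = 15 − 2 = 13°C.

13°C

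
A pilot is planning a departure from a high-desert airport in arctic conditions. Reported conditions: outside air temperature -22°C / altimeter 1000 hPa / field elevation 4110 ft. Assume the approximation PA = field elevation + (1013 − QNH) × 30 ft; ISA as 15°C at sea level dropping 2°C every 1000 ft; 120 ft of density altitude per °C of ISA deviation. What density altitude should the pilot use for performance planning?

Pressure altitude = 4110 + (1013 − 1000) × 30 = 4110 + (+390) = 4500 ft.
ISA temperature at 4500 ft = 15 − 2 × (4500/1000) = 6°C.
ISA deviation = -22 − 6 = -28°C.
Density altitude = 4500 + 120 × (-28) = 1140 ft.

1140 ft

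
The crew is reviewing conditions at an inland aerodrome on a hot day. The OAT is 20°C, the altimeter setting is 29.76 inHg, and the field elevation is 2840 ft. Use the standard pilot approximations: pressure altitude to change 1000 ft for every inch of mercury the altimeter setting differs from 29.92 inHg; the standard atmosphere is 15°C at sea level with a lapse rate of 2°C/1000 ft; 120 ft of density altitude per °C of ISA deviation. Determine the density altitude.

Pressure altitude = 2840 + (29.92 − 29.76) × 1000 = 2840 + (+160) = 3000 ft.
ISA temperature at 3000 ft = 15 − 2 × (3000/1000) = 9°C.
ISA deviation = 20 − 9 = +11°C.
Density altitude = 3000 + 120 × (11) = 4320 ft.

4320 ft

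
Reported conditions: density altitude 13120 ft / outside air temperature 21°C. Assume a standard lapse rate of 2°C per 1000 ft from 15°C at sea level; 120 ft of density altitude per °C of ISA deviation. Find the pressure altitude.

DA = PA + 120 × (OAT − (15 − 2·PA/1000)) = PA + 120·OAT − 1800 + 0.24·PA = 1.24·PA + 120·OAT − 1800.
So 1.24·PA = 13120 − 120 × 21 + 1800 = 12400.
PA = 12400 / 1.24 = 10000 ft.

10000 ft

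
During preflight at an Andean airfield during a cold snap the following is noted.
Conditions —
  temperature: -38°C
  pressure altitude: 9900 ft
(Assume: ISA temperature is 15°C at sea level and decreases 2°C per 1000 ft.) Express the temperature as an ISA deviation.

ISA temperature at 9900 ft = 15 − 2 × (9900/1000) = -4.8°C.
Deviation = OAT − ISA = -38 − (-4.8) = -33.2°C.

ISA-33.2°C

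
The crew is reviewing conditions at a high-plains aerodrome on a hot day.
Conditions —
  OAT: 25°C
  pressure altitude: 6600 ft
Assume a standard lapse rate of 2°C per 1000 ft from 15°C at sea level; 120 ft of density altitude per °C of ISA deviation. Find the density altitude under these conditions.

9384 ft

ISA temperature at 6600 ft = 15 − 2 × (6600/1000) = 1.8°C.
ISA deviation = 25 − 1.8 = +23.2°C.
Density altitude = 6600 + 120 × (23.2) = 6600 + (+2784) = 9384 ft.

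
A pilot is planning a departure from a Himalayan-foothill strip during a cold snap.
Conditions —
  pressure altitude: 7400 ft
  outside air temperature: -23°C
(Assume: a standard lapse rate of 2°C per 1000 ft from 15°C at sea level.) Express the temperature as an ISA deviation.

ISA-23.2°C

ISA temperature at 7400 ft = 15 − 2 × (7400/1000) = 0.2°C.
Deviation = OAT − ISA = -23 − 0.2 = -23.2°C.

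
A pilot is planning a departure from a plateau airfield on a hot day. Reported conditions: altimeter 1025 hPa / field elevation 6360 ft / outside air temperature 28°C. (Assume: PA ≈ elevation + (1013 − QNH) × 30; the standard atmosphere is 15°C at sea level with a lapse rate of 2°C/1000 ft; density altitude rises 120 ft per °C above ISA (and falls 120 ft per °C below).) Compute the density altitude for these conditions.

Pressure altitude = 6360 + (1013 − 1025) × 30 = 6360 + (-360) = 6000 ft.
ISA temperature at 6000 ft = 15 − 2 × (6000/1000) = 3°C.
ISA deviation = 28 − 3 = +25°C.
Density altitude = 6000 + 120 × (25) = 9000 ft.

9000 ft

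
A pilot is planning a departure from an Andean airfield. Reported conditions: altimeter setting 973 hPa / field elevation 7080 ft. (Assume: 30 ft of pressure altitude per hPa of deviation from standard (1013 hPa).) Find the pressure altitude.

Pressure correction = (1013 − 973) × 30 = +1200 ft.
Pressure altitude = 7080 + (+1200) = 8280 ft.

8280 ft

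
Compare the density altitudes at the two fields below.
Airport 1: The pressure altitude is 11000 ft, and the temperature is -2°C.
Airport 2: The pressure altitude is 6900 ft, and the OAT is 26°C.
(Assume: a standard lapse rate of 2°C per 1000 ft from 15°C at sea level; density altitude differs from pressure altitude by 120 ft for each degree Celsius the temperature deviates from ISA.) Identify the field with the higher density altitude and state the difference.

Airport 1 by 1724 ft

Airport 1: ISA temp = -7°C, deviation +5°C, DA = 11000 + 120 × 5 = 11600 ft.
Airport 2: ISA temp = 1.2°C, deviation +24.8°C, DA = 6900 + 120 × 24.8 = 9876 ft.
Airport 1 is higher by 11600 − 9876 = 1724 ft.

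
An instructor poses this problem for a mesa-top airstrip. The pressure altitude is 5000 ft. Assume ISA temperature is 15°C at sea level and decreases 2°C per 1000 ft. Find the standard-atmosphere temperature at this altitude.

5°C

ISA temperature = 15 − 2 × (5000/1000) = 15 − 10 = 5°C.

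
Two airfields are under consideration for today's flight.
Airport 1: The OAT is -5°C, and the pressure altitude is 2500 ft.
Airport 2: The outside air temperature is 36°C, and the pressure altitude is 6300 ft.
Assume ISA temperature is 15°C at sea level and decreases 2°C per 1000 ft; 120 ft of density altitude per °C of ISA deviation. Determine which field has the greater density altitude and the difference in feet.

Airport 1: ISA temp = 10°C, deviation -15°C, DA = 2500 + 120 × (-15) = 700 ft.
Airport 2: ISA temp = 2.4°C, deviation +33.6°C, DA = 6300 + 120 × 33.6 = 10332 ft.
Airport 2 is higher by 10332 − 700 = 9632 ft.

Airport 2 by 9632 ft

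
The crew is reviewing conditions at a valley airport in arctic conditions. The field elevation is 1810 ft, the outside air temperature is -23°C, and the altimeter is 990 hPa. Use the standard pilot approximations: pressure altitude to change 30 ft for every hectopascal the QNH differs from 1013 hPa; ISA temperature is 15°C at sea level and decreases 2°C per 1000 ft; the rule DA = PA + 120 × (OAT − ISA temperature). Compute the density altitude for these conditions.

Pressure altitude = 1810 + (1013 − 990) × 30 = 1810 + (+690) = 2500 ft.
ISA temperature at 2500 ft = 15 − 2 × (2500/1000) = 10°C.
ISA deviation = -23 − 10 = -33°C.
Density altitude = 2500 + 120 × (-33) = -1460 ft.

-1460 ft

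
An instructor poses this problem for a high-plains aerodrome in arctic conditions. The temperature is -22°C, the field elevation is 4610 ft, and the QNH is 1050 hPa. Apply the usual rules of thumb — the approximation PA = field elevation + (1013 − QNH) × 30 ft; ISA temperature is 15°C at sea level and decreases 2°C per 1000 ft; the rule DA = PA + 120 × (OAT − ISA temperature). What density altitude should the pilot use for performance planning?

-100 ft

Pressure altitude = 4610 + (1013 − 1050) × 30 = 4610 + (-1110) = 3500 ft.
ISA temperature at 3500 ft = 15 − 2 × (3500/1000) = 8°C.
ISA deviation = -22 − 8 = -30°C.
Density altitude = 3500 + 120 × (-30) = -100 ft.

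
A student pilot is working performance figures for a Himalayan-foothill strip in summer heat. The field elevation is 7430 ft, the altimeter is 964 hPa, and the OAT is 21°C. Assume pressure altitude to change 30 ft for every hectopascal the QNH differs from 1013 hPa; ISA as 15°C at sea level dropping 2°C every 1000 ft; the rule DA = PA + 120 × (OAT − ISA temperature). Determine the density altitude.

Pressure altitude = 7430 + (1013 − 964) × 30 = 7430 + (+1470) = 8900 ft.
ISA temperature at 8900 ft = 15 − 2 × (8900/1000) = -2.8°C.
ISA deviation = 21 − (-2.8) = +23.8°C.
Density altitude = 8900 + 120 × (23.8) = 11756 ft.

11756 ft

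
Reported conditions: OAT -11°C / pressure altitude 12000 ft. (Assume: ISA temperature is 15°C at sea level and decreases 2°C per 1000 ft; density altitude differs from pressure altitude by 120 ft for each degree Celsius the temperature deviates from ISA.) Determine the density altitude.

11760 ft

ISA temperature at 12000 ft = 15 − 2 × (12000/1000) = -9°C.
ISA deviation = -11 − (-9) = -2°C.
Density altitude = 12000 + 120 × (-2) = 12000 + (-240) = 11760 ft.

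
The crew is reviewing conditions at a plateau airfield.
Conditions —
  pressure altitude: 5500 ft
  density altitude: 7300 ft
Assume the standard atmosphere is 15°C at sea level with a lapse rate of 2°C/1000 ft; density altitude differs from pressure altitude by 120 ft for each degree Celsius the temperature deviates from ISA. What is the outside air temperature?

19°C

Density altitude − pressure altitude = 7300 − 5500 = +1800 ft.
At 120 ft/°C that is an ISA deviation of 1800/120 = +15°C.
ISA temperature at 5500 ft = 15 − 2 × (5500/1000) = 4°C.
OAT = ISA + deviation = 4 + (+15) = 19°C.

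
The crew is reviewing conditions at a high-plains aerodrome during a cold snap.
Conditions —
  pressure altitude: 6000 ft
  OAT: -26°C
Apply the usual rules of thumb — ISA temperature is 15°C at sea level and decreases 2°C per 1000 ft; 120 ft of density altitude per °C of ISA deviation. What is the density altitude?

2520 ft

ISA temperature at 6000 ft = 15 − 2 × (6000/1000) = 3°C.
ISA deviation = -26 − 3 = -29°C.
Density altitude = 6000 + 120 × (-29) = 6000 + (-3480) = 2520 ft.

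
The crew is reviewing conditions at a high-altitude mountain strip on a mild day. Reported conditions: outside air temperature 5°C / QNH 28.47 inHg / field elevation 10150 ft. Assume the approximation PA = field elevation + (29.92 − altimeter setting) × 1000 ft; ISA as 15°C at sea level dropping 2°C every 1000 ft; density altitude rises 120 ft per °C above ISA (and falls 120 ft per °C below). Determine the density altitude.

Pressure altitude = 10150 + (29.92 − 28.47) × 1000 = 10150 + (+1450) = 11600 ft.
ISA temperature at 11600 ft = 15 − 2 × (11600/1000) = -8.2°C.
ISA deviation = 5 − (-8.2) = +13.2°C.
Density altitude = 11600 + 120 × (13.2) = 13184 ft.

13184 ft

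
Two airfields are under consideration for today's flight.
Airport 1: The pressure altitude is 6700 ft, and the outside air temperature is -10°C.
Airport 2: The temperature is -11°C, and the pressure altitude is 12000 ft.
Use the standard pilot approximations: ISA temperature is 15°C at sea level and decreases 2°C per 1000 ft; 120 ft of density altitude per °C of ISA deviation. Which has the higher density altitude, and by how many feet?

Airport 2 by 6452 ft

Airport 1: ISA temp = 1.6°C, deviation -11.6°C, DA = 6700 + 120 × (-11.6) = 5308 ft.
Airport 2: ISA temp = -9°C, deviation -2°C, DA = 12000 + 120 × (-2) = 11760 ft.
Airport 2 is higher by 11760 − 5308 = 6452 ft.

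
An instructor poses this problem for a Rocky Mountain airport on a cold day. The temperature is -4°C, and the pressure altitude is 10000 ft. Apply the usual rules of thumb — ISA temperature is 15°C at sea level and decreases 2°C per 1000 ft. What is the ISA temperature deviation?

ISA+1°C

ISA temperature at 10000 ft = 15 − 2 × (10000/1000) = -5°C.
Deviation = OAT − ISA = -4 − (-5) = +1°C.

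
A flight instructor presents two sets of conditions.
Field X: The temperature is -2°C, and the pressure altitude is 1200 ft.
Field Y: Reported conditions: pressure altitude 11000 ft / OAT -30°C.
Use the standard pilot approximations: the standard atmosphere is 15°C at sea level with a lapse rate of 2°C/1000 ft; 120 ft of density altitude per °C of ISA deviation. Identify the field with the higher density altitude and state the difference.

Field Y by 8792 ft

Field X: ISA temp = 12.6°C, deviation -14.6°C, DA = 1200 + 120 × (-14.6) = -552 ft.
Field Y: ISA temp = -7°C, deviation -23°C, DA = 11000 + 120 × (-23) = 8240 ft.
Field Y is higher by 8240 − (-552) = 8792 ft.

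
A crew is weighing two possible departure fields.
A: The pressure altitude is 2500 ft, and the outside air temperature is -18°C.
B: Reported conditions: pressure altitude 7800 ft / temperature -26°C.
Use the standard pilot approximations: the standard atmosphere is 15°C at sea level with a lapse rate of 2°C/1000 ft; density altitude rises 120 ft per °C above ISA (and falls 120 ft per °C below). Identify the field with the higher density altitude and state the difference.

B by 5612 ft

A: ISA temp = 10°C, deviation -28°C, DA = 2500 + 120 × (-28) = -860 ft.
B: ISA temp = -0.6°C, deviation -25.4°C, DA = 7800 + 120 × (-25.4) = 4752 ft.
B is higher by 4752 − (-860) = 5612 ft.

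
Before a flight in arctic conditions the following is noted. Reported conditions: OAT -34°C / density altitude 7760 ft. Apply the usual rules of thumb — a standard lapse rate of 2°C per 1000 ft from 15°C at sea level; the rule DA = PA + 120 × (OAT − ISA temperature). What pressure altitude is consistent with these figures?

DA = PA + 120 × (OAT − (15 − 2·PA/1000)) = PA + 120·OAT − 1800 + 0.24·PA = 1.24·PA + 120·OAT − 1800.
So 1.24·PA = 7760 − 120 × (-34) + 1800 = 13640.
PA = 13640 / 1.24 = 11000 ft.

11000 ft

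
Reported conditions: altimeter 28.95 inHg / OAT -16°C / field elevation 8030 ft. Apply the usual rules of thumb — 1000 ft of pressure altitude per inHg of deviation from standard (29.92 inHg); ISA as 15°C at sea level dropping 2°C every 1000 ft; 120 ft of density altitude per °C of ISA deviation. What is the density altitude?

Pressure altitude = 8030 + (29.92 − 28.95) × 1000 = 8030 + (+970) = 9000 ft.
ISA temperature at 9000 ft = 15 − 2 × (9000/1000) = -3°C.
ISA deviation = -16 − (-3) = -13°C.
Density altitude = 9000 + 120 × (-13) = 7440 ft.

7440 ft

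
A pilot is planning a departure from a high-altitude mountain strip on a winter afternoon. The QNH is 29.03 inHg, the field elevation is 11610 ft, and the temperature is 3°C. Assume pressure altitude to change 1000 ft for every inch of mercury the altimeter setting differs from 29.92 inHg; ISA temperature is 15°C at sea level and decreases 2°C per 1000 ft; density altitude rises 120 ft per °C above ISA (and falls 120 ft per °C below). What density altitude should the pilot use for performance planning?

Pressure altitude = 11610 + (29.92 − 29.03) × 1000 = 11610 + (+890) = 12500 ft.
ISA temperature at 12500 ft = 15 − 2 × (12500/1000) = -10°C.
ISA deviation = 3 − (-10) = +13°C.
Density altitude = 12500 + 120 × (13) = 14060 ft.

14060 ft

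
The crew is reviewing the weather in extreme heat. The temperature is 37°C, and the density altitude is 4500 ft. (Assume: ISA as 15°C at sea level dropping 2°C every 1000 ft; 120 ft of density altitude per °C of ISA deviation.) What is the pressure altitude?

1500 ft

DA = PA + 120 × (OAT − (15 − 2·PA/1000)) = PA + 120·OAT − 1800 + 0.24·PA = 1.24·PA + 120·OAT − 1800.
So 1.24·PA = 4500 − 120 × 37 + 1800 = 1860.
PA = 1860 / 1.24 = 1500 ft.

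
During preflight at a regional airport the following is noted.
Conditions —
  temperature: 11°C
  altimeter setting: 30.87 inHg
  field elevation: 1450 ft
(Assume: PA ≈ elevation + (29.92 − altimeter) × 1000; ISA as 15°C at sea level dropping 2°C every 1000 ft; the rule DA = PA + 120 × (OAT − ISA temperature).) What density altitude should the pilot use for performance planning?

Pressure altitude = 1450 + (29.92 − 30.87) × 1000 = 1450 + (-950) = 500 ft.
ISA temperature at 500 ft = 15 − 2 × (500/1000) = 14°C.
ISA deviation = 11 − 14 = -3°C.
Density altitude = 500 + 120 × (-3) = 140 ft.

140 ft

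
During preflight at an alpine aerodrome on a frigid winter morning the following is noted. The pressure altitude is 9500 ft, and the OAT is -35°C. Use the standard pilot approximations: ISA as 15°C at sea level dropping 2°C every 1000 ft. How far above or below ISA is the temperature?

ISA temperature at 9500 ft = 15 − 2 × (9500/1000) = -4°C.
Deviation = OAT − ISA = -35 − (-4) = -31°C.

ISA-31°C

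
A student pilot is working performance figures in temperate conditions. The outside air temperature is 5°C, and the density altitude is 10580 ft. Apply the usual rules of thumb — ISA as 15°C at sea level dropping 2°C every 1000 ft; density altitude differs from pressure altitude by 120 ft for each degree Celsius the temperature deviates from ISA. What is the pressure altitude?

9500 ft

DA = PA + 120 × (OAT − (15 − 2·PA/1000)) = PA + 120·OAT − 1800 + 0.24·PA = 1.24·PA + 120·OAT − 1800.
So 1.24·PA = 10580 − 120 × 5 + 1800 = 11780.
PA = 11780 / 1.24 = 9500 ft.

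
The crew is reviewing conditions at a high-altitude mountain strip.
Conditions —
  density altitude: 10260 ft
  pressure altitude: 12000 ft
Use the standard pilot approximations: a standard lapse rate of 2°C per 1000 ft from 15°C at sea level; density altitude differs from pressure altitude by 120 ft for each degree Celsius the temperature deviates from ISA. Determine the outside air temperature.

Density altitude − pressure altitude = 10260 − 12000 = -1740 ft.
At 120 ft/°C that is an ISA deviation of -1740/120 = -14.5°C.
ISA temperature at 12000 ft = 15 − 2 × (12000/1000) = -9°C.
OAT = ISA + deviation = -9 + (-14.5) = -23.5°C.

-23.5°C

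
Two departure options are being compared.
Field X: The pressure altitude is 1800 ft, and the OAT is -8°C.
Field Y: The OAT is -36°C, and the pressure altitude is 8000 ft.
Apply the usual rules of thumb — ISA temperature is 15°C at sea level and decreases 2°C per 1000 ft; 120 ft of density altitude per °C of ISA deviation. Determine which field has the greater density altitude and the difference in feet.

Field Y by 4328 ft

Field X: ISA temp = 11.4°C, deviation -19.4°C, DA = 1800 + 120 × (-19.4) = -528 ft.
Field Y: ISA temp = -1°C, deviation -35°C, DA = 8000 + 120 × (-35) = 3800 ft.
Field Y is higher by 3800 − (-528) = 4328 ft.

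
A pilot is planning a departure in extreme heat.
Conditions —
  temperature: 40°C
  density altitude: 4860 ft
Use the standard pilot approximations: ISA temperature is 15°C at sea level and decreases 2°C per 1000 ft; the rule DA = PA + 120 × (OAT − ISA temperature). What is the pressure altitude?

DA = PA + 120 × (OAT − (15 − 2·PA/1000)) = PA + 120·OAT − 1800 + 0.24·PA = 1.24·PA + 120·OAT − 1800.
So 1.24·PA = 4860 − 120 × 40 + 1800 = 1860.
PA = 1860 / 1.24 = 1500 ft.

1500 ft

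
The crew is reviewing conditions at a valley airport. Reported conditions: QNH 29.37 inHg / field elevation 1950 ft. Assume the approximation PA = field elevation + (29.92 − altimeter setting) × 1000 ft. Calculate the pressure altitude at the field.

Pressure correction = (29.92 − 29.37) × 1000 = +550 ft.
Pressure altitude = 1950 + (+550) = 2500 ft.

2500 ft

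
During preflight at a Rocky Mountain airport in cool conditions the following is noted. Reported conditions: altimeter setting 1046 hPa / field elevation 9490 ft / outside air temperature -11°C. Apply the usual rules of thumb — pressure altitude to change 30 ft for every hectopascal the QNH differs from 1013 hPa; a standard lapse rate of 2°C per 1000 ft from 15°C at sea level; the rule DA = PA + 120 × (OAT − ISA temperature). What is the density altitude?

7420 ft

Pressure altitude = 9490 + (1013 − 1046) × 30 = 9490 + (-990) = 8500 ft.
ISA temperature at 8500 ft = 15 − 2 × (8500/1000) = -2°C.
ISA deviation = -11 − (-2) = -9°C.
Density altitude = 8500 + 120 × (-9) = 7420 ft.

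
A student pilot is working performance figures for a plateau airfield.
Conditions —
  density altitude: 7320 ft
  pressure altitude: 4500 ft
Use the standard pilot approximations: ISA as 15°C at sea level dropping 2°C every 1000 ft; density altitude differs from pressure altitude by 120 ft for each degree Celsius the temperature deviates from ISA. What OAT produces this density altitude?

Density altitude − pressure altitude = 7320 − 4500 = +2820 ft.
At 120 ft/°C that is an ISA deviation of 2820/120 = +23.5°C.
ISA temperature at 4500 ft = 15 − 2 × (4500/1000) = 6°C.
OAT = ISA + deviation = 6 + (+23.5) = 29.5°C.

29.5°C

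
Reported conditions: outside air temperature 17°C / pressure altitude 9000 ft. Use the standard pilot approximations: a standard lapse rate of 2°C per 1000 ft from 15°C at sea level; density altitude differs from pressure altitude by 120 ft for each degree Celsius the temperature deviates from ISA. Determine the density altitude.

11400 ft

ISA temperature at 9000 ft = 15 − 2 × (9000/1000) = -3°C.
ISA deviation = 17 − (-3) = +20°C.
Density altitude = 9000 + 120 × (20) = 9000 + (+2400) = 11400 ft.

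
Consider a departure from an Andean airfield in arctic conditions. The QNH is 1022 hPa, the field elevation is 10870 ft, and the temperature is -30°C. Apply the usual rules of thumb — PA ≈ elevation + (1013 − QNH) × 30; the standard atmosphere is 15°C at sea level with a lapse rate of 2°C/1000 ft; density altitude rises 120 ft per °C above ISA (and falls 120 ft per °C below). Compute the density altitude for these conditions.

7744 ft

Pressure altitude = 10870 + (1013 − 1022) × 30 = 10870 + (-270) = 10600 ft.
ISA temperature at 10600 ft = 15 − 2 × (10600/1000) = -6.2°C.
ISA deviation = -30 − (-6.2) = -23.8°C.
Density altitude = 10600 + 120 × (-23.8) = 7744 ft.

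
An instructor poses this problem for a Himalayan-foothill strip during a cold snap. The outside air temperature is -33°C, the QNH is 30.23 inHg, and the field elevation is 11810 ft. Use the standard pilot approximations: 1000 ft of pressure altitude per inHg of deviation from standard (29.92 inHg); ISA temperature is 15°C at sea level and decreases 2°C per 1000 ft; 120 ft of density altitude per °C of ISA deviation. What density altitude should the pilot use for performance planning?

Pressure altitude = 11810 + (29.92 − 30.23) × 1000 = 11810 + (-310) = 11500 ft.
ISA temperature at 11500 ft = 15 − 2 × (11500/1000) = -8°C.
ISA deviation = -33 − (-8) = -25°C.
Density altitude = 11500 + 120 × (-25) = 8500 ft.

8500 ft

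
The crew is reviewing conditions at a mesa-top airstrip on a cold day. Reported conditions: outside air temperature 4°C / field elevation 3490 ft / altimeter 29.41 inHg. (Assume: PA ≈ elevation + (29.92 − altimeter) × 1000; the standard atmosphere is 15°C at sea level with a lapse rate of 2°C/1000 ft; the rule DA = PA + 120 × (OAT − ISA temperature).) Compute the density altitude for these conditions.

Pressure altitude = 3490 + (29.92 − 29.41) × 1000 = 3490 + (+510) = 4000 ft.
ISA temperature at 4000 ft = 15 − 2 × (4000/1000) = 7°C.
ISA deviation = 4 − 7 = -3°C.
Density altitude = 4000 + 120 × (-3) = 3640 ft.

3640 ft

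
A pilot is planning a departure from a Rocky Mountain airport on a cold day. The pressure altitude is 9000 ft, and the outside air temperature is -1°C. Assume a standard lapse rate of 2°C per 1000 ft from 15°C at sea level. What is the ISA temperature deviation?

ISA+2°C

ISA temperature at 9000 ft = 15 − 2 × (9000/1000) = -3°C.
Deviation = OAT − ISA = -1 − (-3) = +2°C.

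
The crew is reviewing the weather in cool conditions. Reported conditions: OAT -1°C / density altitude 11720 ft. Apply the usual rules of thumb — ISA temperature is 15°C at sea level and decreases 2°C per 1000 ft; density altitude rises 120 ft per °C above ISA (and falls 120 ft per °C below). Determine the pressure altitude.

DA = PA + 120 × (OAT − (15 − 2·PA/1000)) = PA + 120·OAT − 1800 + 0.24·PA = 1.24·PA + 120·OAT − 1800.
So 1.24·PA = 11720 − 120 × (-1) + 1800 = 13640.
PA = 13640 / 1.24 = 11000 ft.

11000 ft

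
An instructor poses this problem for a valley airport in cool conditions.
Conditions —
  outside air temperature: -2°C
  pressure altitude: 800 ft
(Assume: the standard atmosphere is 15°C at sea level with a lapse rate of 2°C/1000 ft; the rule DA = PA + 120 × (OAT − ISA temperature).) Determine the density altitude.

ISA temperature at 800 ft = 15 − 2 × (800/1000) = 13.4°C.
ISA deviation = -2 − 13.4 = -15.4°C.
Density altitude = 800 + 120 × (-15.4) = 800 + (-1848) = -1048 ft.

-1048 ft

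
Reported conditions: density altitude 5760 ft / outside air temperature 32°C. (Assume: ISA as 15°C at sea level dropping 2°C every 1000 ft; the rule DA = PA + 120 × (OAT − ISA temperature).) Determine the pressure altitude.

DA = PA + 120 × (OAT − (15 − 2·PA/1000)) = PA + 120·OAT − 1800 + 0.24·PA = 1.24·PA + 120·OAT − 1800.
So 1.24·PA = 5760 − 120 × 32 + 1800 = 3720.
PA = 3720 / 1.24 = 3000 ft.

3000 ft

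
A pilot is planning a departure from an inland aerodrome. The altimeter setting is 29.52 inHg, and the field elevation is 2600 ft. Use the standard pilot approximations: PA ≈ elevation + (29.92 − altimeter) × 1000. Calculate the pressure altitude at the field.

3000 ft

Pressure correction = (29.92 − 29.52) × 1000 = +400 ft.
Pressure altitude = 2600 + (+400) = 3000 ft.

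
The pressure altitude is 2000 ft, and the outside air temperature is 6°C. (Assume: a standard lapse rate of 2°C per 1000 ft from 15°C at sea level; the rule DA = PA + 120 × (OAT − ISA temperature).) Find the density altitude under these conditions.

1400 ft

ISA temperature at 2000 ft = 15 − 2 × (2000/1000) = 11°C.
ISA deviation = 6 − 11 = -5°C.
Density altitude = 2000 + 120 × (-5) = 2000 + (-600) = 1400 ft.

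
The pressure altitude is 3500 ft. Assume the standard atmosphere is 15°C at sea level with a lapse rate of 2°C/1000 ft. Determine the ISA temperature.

8°C

ISA temperature = 15 − 2 × (3500/1000) = 15 − 7 = 8°C.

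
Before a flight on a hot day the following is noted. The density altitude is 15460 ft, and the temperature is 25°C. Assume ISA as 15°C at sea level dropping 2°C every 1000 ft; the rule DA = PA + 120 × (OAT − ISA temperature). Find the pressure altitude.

DA = PA + 120 × (OAT − (15 − 2·PA/1000)) = PA + 120·OAT − 1800 + 0.24·PA = 1.24·PA + 120·OAT − 1800.
So 1.24·PA = 15460 − 120 × 25 + 1800 = 14260.
PA = 14260 / 1.24 = 11500 ft.

11500 ft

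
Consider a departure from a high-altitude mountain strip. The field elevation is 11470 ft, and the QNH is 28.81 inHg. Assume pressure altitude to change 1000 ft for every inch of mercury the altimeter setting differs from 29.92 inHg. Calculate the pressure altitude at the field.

12580 ft

Pressure correction = (29.92 − 28.81) × 1000 = +1110 ft.
Pressure altitude = 11470 + (+1110) = 12580 ft.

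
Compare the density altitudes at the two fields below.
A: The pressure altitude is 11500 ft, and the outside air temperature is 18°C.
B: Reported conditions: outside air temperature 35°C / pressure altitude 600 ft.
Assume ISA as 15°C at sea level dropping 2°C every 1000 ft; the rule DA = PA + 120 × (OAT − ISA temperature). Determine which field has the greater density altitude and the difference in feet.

A: ISA temp = -8°C, deviation +26°C, DA = 11500 + 120 × 26 = 14620 ft.
B: ISA temp = 13.8°C, deviation +21.2°C, DA = 600 + 120 × 21.2 = 3144 ft.
A is higher by 14620 − 3144 = 11476 ft.

A by 11476 ft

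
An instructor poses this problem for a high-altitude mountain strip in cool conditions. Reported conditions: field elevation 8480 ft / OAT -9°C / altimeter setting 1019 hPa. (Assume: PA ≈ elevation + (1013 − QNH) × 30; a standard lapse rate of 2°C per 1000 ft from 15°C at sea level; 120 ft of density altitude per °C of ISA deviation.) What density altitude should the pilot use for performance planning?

7412 ft

Pressure altitude = 8480 + (1013 − 1019) × 30 = 8480 + (-180) = 8300 ft.
ISA temperature at 8300 ft = 15 − 2 × (8300/1000) = -1.6°C.
ISA deviation = -9 − (-1.6) = -7.4°C.
Density altitude = 8300 + 120 × (-7.4) = 7412 ft.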